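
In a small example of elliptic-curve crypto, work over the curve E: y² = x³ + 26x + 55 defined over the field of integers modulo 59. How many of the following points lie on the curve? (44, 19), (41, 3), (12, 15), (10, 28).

(44, 19): 19² ≡ 7, rhs ≡ 7 → on.
(41, 3): 3² ≡ 9, rhs ≡ 9 → on.
(12, 15): 15² ≡ 48, rhs ≡ 30 → off.
(10, 28): 28² ≡ 17, rhs ≡ 17 → on.

3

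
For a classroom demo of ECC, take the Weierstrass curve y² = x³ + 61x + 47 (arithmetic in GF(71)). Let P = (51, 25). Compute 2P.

tangent at (51, 25): λ = (3·51² + 61)/(2·25) ≡ 54/50. 50⁻¹ ≡ 27 (mod 71), so λ ≡ 54·27 ≡ 38.
  x = λ² - 51 - 51 = 1444 - 102 ≡ 64; y = λ·(51 - 64) - 25 ≡ 49. → (64, 49)

(64, 49)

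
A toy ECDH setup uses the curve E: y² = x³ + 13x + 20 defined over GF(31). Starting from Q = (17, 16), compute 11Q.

(17, 15)

Repeated addition: build up to 11Q.
2Q: tangent at (17, 16): λ = (3·17² + 13)/(2·16) ≡ 12/1. 1⁻¹ ≡ 1 (mod 31), so λ ≡ 12·1 ≡ 12.
  x = λ² - 17 - 17 = 144 - 34 ≡ 17; y = λ·(17 - 17) - 16 ≡ 15. → (17, 15)
3Q: (17, 15) + (17, 16): same x and y₁ ≡ -y₂, so the sum is ∞.
4Q: ∞ + (17, 16) = (17, 16) (identity).
5Q: tangent at (17, 16): λ = (3·17² + 13)/(2·16) ≡ 12/1. 1⁻¹ ≡ 1 (mod 31) since 1·1 = 1 ≡ 1, so λ ≡ 12·1 ≡ 12.
  x = λ² - 17 - 17 = 144 - 34 ≡ 17; y = λ·(17 - 17) - 16 ≡ 15. → (17, 15)
6Q: (17, 15) + (17, 16): same x and y₁ ≡ -y₂, so the sum is ∞.
7Q: ∞ + (17, 16) = (17, 16) (identity).
8Q: tangent at (17, 16): λ = (3·17² + 13)/(2·16) ≡ 12/1. 1⁻¹ ≡ 1 (mod 31) since 1·1 = 1 ≡ 1, so λ ≡ 12·1 ≡ 12.
  x = λ² - 17 - 17 = 144 - 34 ≡ 17; y = λ·(17 - 17) - 16 ≡ 15. → (17, 15)
9Q: (17, 15) + (17, 16): same x and y₁ ≡ -y₂, so the sum is ∞.
10Q: ∞ + (17, 16) = (17, 16) (identity).
11Q: tangent at (17, 16): λ = (3·17² + 13)/(2·16) ≡ 12/1. 1⁻¹ ≡ 1 (mod 31), so λ ≡ 12·1 ≡ 12.
  x = λ² - 17 - 17 = 144 - 34 ≡ 17; y = λ·(17 - 17) - 16 ≡ 15. → (17, 15)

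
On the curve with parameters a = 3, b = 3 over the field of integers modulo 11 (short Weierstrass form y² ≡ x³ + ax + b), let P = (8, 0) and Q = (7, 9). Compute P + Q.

(8, 0) + (7, 9). λ = (9 - 0)/(7 - 8) ≡ 9/10 mod 11. 10⁻¹ ≡ 10 (mod 11) since 10·10 = 100 ≡ 1, so λ ≡ 2.
  x = λ² - 8 - 7 = 4 - 15 ≡ 0; y = λ·(8 - 0) - 0 ≡ 5. → (0, 5)

(0, 5)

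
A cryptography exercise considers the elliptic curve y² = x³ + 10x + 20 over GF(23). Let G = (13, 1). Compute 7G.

(14, 12)

Double-and-add on 7 = (111)₂. Start with G = (13, 1) for the leading 1-bit.
double: tangent at (13, 1): λ = (3·13² + 10)/(2·1) ≡ 11/2. 2⁻¹ ≡ 12 (mod 23) since 2·12 = 24 ≡ 1, so λ ≡ 11·12 ≡ 17.
  x = λ² - 13 - 13 = 289 - 26 ≡ 10; y = λ·(13 - 10) - 1 ≡ 4. → (10, 4)
add G: (10, 4) + (13, 1). λ = (1 - 4)/(13 - 10) ≡ 20/3 mod 23. 3⁻¹ ≡ 8 (mod 23) since 3·8 = 24 ≡ 1, so λ ≡ 22.
  x = λ² - 10 - 13 = 484 - 23 ≡ 1; y = λ·(10 - 1) - 4 ≡ 10. → (1, 10)
double: tangent at (1, 10): λ = (3·1² + 10)/(2·10) ≡ 13/20. 20⁻¹ ≡ 15 (mod 23), so λ ≡ 13·15 ≡ 11.
  x = λ² - 1 - 1 = 121 - 2 ≡ 4; y = λ·(1 - 4) - 10 ≡ 3. → (4, 3)
add G: (4, 3) + (13, 1). λ = (1 - 3)/(13 - 4) ≡ 21/9 mod 23. 9⁻¹ ≡ 18 (mod 23), so λ ≡ 10.
  x = λ² - 4 - 13 = 100 - 17 ≡ 14; y = λ·(4 - 14) - 3 ≡ 12. → (14, 12)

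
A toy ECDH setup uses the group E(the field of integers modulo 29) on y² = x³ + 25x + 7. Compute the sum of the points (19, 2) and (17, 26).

(21, 22)

(19, 2) + (17, 26). λ = (26 - 2)/(17 - 19) ≡ 24/27 mod 29. 27⁻¹ ≡ 14 (mod 29), so λ ≡ 17.
  x = λ² - 19 - 17 = 289 - 36 ≡ 21; y = λ·(19 - 21) - 2 ≡ 22. → (21, 22)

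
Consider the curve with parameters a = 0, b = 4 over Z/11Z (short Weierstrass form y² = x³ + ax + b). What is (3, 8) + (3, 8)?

(6, 0)

tangent at (3, 8): λ = (3·3² + 0)/(2·8) ≡ 5/5. 5⁻¹ ≡ 9 (mod 11), so λ ≡ 5·9 ≡ 1.
  x = λ² - 3 - 3 = 1 - 6 ≡ 6; y = λ·(3 - 6) - 8 ≡ 0. → (6, 0)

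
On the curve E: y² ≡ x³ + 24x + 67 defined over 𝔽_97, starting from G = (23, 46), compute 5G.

Double-and-add on 5 = (101)₂. Start with G = (23, 46) for the leading 1-bit.
double: tangent at (23, 46): λ = (3·23² + 24)/(2·46) ≡ 59/92. 92⁻¹ ≡ 58 (mod 97), so λ ≡ 59·58 ≡ 27.
  x = λ² - 23 - 23 = 729 - 46 ≡ 4; y = λ·(23 - 4) - 46 ≡ 79. → (4, 79)
double: tangent at (4, 79): λ = (3·4² + 24)/(2·79) ≡ 72/61. 61⁻¹ ≡ 35 (mod 97), so λ ≡ 72·35 ≡ 95.
  x = λ² - 4 - 4 = 9025 - 8 ≡ 93; y = λ·(4 - 93) - 79 ≡ 2. → (93, 2)
add G: (93, 2) + (23, 46). λ = (46 - 2)/(23 - 93) ≡ 44/27 mod 97. 27⁻¹ ≡ 18 (mod 97), so λ ≡ 16.
  x = λ² - 93 - 23 = 256 - 116 ≡ 43; y = λ·(93 - 43) - 2 ≡ 22. → (43, 22)

(43, 22)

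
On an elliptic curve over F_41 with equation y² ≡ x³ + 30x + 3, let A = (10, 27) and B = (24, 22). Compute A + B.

(10, 27) + (24, 22). λ = (22 - 27)/(24 - 10) ≡ 36/14 mod 41. 14⁻¹ ≡ 3 (mod 41), so λ ≡ 26.
  x = λ² - 10 - 24 = 676 - 34 ≡ 27; y = λ·(10 - 27) - 27 ≡ 23. → (27, 23)

(27, 23)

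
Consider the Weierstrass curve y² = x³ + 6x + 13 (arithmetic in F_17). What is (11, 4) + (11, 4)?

(10, 6)

tangent at (11, 4): λ = (3·11² + 6)/(2·4) ≡ 12/8. 8⁻¹ ≡ 15 (mod 17), so λ ≡ 12·15 ≡ 10.
  x = λ² - 11 - 11 = 100 - 22 ≡ 10; y = λ·(11 - 10) - 4 ≡ 6. → (10, 6)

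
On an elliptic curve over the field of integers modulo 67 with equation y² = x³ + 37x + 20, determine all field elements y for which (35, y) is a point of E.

29, 38

x³ + 37x + 20 = 44190 ≡ 37 (mod 67).
Square roots of 37 mod 67: 29 and 38 (since 29² = 841 ≡ 37).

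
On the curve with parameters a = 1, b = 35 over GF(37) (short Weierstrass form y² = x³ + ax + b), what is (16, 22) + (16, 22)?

(35, 5)

tangent at (16, 22): λ = (3·16² + 1)/(2·22) ≡ 29/7. 7⁻¹ ≡ 16 (mod 37), so λ ≡ 29·16 ≡ 20.
  x = λ² - 16 - 16 = 400 - 32 ≡ 35; y = λ·(16 - 35) - 22 ≡ 5. → (35, 5)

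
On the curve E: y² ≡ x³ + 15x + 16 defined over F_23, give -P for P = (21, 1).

(21, 22)

-(21, 1) = (21, -1 mod 23) = (21, 22).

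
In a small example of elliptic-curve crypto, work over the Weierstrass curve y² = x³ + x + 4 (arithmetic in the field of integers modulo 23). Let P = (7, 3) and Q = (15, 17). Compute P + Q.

(7, 3) + (15, 17). λ = (17 - 3)/(15 - 7) ≡ 14/8 mod 23. 8⁻¹ ≡ 3 (mod 23), so λ ≡ 19.
  x = λ² - 7 - 15 = 361 - 22 ≡ 17; y = λ·(7 - 17) - 3 ≡ 14. → (17, 14)

(17, 14)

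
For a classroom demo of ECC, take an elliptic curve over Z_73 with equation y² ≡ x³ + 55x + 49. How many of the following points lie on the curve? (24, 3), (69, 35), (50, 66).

3

(24, 3): 3² ≡ 9, rhs ≡ 9 → on.
(69, 35): 35² ≡ 57, rhs ≡ 57 → on.
(50, 66): 66² ≡ 49, rhs ≡ 49 → on.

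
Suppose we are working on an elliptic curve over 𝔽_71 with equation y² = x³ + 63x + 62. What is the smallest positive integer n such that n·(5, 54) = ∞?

3

2P: tangent at (5, 54): λ = (3·5² + 63)/(2·54) ≡ 67/37. 37⁻¹ ≡ 48 (mod 71) since 37·48 = 1776 ≡ 1, so λ ≡ 67·48 ≡ 21.
  x = λ² - 5 - 5 = 441 - 10 ≡ 5; y = λ·(5 - 5) - 54 ≡ 17. → (5, 17)
3P: (5, 17) + (5, 54): same x and y₁ ≡ -y₂, so the sum is ∞.
3P = ∞, so the order is 3.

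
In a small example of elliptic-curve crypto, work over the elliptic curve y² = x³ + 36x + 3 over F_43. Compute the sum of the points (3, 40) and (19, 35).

(3, 40) + (19, 35). λ = (35 - 40)/(19 - 3) ≡ 38/16 mod 43. 16⁻¹ ≡ 35 (mod 43) since 16·35 = 560 ≡ 1, so λ ≡ 40.
  x = λ² - 3 - 19 = 1600 - 22 ≡ 30; y = λ·(3 - 30) - 40 ≡ 41. → (30, 41)

(30, 41)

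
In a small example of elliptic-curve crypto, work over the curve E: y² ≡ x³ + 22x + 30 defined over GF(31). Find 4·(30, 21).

Write G = (30, 21).
Double-and-add on 4 = (100)₂. Start with G = (30, 21) for the leading 1-bit.
double: tangent at (30, 21): λ = (3·30² + 22)/(2·21) ≡ 25/11. 11⁻¹ ≡ 17 (mod 31) since 11·17 = 187 ≡ 1, so λ ≡ 25·17 ≡ 22.
  x = λ² - 30 - 30 = 484 - 60 ≡ 21; y = λ·(30 - 21) - 21 ≡ 22. → (21, 22)
double: tangent at (21, 22): λ = (3·21² + 22)/(2·22) ≡ 12/13. 13⁻¹ ≡ 12 (mod 31) since 13·12 = 156 ≡ 1, so λ ≡ 12·12 ≡ 20.
  x = λ² - 21 - 21 = 400 - 42 ≡ 17; y = λ·(21 - 17) - 22 ≡ 27. → (17, 27)

(17, 27)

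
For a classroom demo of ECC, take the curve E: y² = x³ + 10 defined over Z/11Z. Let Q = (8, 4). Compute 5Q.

Double-and-add on 5 = (101)₂. Start with Q = (8, 4) for the leading 1-bit.
double: tangent at (8, 4): λ = (3·8² + 0)/(2·4) ≡ 5/8. 8⁻¹ ≡ 7 (mod 11) since 8·7 = 56 ≡ 1, so λ ≡ 5·7 ≡ 2.
  x = λ² - 8 - 8 = 4 - 16 ≡ 10; y = λ·(8 - 10) - 4 ≡ 3. → (10, 3)
double: tangent at (10, 3): λ = (3·10² + 0)/(2·3) ≡ 3/6. 6⁻¹ ≡ 2 (mod 11), so λ ≡ 3·2 ≡ 6.
  x = λ² - 10 - 10 = 36 - 20 ≡ 5; y = λ·(10 - 5) - 3 ≡ 5. → (5, 5)
add Q: (5, 5) + (8, 4). λ = (4 - 5)/(8 - 5) ≡ 10/3 mod 11. 3⁻¹ ≡ 4 (mod 11), so λ ≡ 7.
  x = λ² - 5 - 8 = 49 - 13 ≡ 3; y = λ·(5 - 3) - 5 ≡ 9. → (3, 9)

(3, 9)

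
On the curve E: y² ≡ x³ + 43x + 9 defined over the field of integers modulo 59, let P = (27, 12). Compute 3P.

Repeated addition: build up to 3P.
2P: tangent at (27, 12): λ = (3·27² + 43)/(2·12) ≡ 47/24. 24⁻¹ ≡ 32 (mod 59) since 24·32 = 768 ≡ 1, so λ ≡ 47·32 ≡ 29.
  x = λ² - 27 - 27 = 841 - 54 ≡ 20; y = λ·(27 - 20) - 12 ≡ 14. → (20, 14)
3P: (20, 14) + (27, 12). λ = (12 - 14)/(27 - 20) ≡ 57/7 mod 59. 7⁻¹ ≡ 17 (mod 59) since 7·17 = 119 ≡ 1, so λ ≡ 25.
  x = λ² - 20 - 27 = 625 - 47 ≡ 47; y = λ·(20 - 47) - 14 ≡ 19. → (47, 19)

(47, 19)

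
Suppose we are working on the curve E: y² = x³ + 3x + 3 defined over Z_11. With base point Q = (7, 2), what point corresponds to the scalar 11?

(7, 9)

Repeated addition: build up to 11Q.
2Q: tangent at (7, 2): λ = (3·7² + 3)/(2·2) ≡ 7/4. 4⁻¹ ≡ 3 (mod 11) since 4·3 = 12 ≡ 1, so λ ≡ 7·3 ≡ 10.
  x = λ² - 7 - 7 = 100 - 14 ≡ 9; y = λ·(7 - 9) - 2 ≡ 0. → (9, 0)
3Q: (9, 0) + (7, 2). λ = (2 - 0)/(7 - 9) ≡ 2/9 mod 11. 9⁻¹ ≡ 5 (mod 11), so λ ≡ 10.
  x = λ² - 9 - 7 = 100 - 16 ≡ 7; y = λ·(9 - 7) - 0 ≡ 9. → (7, 9)
4Q: (7, 9) + (7, 2): same x and y₁ ≡ -y₂, so the sum is O.
5Q: O + (7, 2) = (7, 2) (identity).
6Q: tangent at (7, 2): λ = (3·7² + 3)/(2·2) ≡ 7/4. 4⁻¹ ≡ 3 (mod 11) since 4·3 = 12 ≡ 1, so λ ≡ 7·3 ≡ 10.
  x = λ² - 7 - 7 = 100 - 14 ≡ 9; y = λ·(7 - 9) - 2 ≡ 0. → (9, 0)
7Q: (9, 0) + (7, 2). λ = (2 - 0)/(7 - 9) ≡ 2/9 mod 11. 9⁻¹ ≡ 5 (mod 11) since 9·5 = 45 ≡ 1, so λ ≡ 10.
  x = λ² - 9 - 7 = 100 - 16 ≡ 7; y = λ·(9 - 7) - 0 ≡ 9. → (7, 9)
8Q: (7, 9) + (7, 2): same x and y₁ ≡ -y₂, so the sum is O.
9Q: O + (7, 2) = (7, 2) (identity).
10Q: tangent at (7, 2): λ = (3·7² + 3)/(2·2) ≡ 7/4. 4⁻¹ ≡ 3 (mod 11), so λ ≡ 7·3 ≡ 10.
  x = λ² - 7 - 7 = 100 - 14 ≡ 9; y = λ·(7 - 9) - 2 ≡ 0. → (9, 0)
11Q: (9, 0) + (7, 2). λ = (2 - 0)/(7 - 9) ≡ 2/9 mod 11. 9⁻¹ ≡ 5 (mod 11), so λ ≡ 10.
  x = λ² - 9 - 7 = 100 - 16 ≡ 7; y = λ·(9 - 7) - 0 ≡ 9. → (7, 9)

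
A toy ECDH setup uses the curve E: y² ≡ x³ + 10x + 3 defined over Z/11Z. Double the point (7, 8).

(0, 5)

tangent at (7, 8): λ = (3·7² + 10)/(2·8) ≡ 3/5. 5⁻¹ ≡ 9 (mod 11), so λ ≡ 3·9 ≡ 5.
  x = λ² - 7 - 7 = 25 - 14 ≡ 0; y = λ·(7 - 0) - 8 ≡ 5. → (0, 5)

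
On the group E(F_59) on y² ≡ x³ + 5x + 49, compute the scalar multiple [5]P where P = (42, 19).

(28, 4)

Double-and-add on 5 = (101)₂. Start with P = (42, 19) for the leading 1-bit.
double: tangent at (42, 19): λ = (3·42² + 5)/(2·19) ≡ 46/38. 38⁻¹ ≡ 14 (mod 59) since 38·14 = 532 ≡ 1, so λ ≡ 46·14 ≡ 54.
  x = λ² - 42 - 42 = 2916 - 84 ≡ 0; y = λ·(42 - 0) - 19 ≡ 7. → (0, 7)
double: tangent at (0, 7): λ = (3·0² + 5)/(2·7) ≡ 5/14. 14⁻¹ ≡ 38 (mod 59), so λ ≡ 5·38 ≡ 13.
  x = λ² - 0 - 0 = 169 - 0 ≡ 51; y = λ·(0 - 51) - 7 ≡ 38. → (51, 38)
add P: (51, 38) + (42, 19). λ = (19 - 38)/(42 - 51) ≡ 40/50 mod 59. 50⁻¹ ≡ 13 (mod 59) since 50·13 = 650 ≡ 1, so λ ≡ 48.
  x = λ² - 51 - 42 = 2304 - 93 ≡ 28; y = λ·(51 - 28) - 38 ≡ 4. → (28, 4)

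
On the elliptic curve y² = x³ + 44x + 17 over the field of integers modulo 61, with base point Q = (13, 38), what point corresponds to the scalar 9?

(51, 38)

Repeated addition: build up to 9Q.
2Q: tangent at (13, 38): λ = (3·13² + 44)/(2·38) ≡ 2/15. 15⁻¹ ≡ 57 (mod 61), so λ ≡ 2·57 ≡ 53.
  x = λ² - 13 - 13 = 2809 - 26 ≡ 38; y = λ·(13 - 38) - 38 ≡ 40. → (38, 40)
3Q: (38, 40) + (13, 38). λ = (38 - 40)/(13 - 38) ≡ 59/36 mod 61. 36⁻¹ ≡ 39 (mod 61), so λ ≡ 44.
  x = λ² - 38 - 13 = 1936 - 51 ≡ 55; y = λ·(38 - 55) - 40 ≡ 5. → (55, 5)
4Q: (55, 5) + (13, 38). λ = (38 - 5)/(13 - 55) ≡ 33/19 mod 61. 19⁻¹ ≡ 45 (mod 61) since 19·45 = 855 ≡ 1, so λ ≡ 21.
  x = λ² - 55 - 13 = 441 - 68 ≡ 7; y = λ·(55 - 7) - 5 ≡ 27. → (7, 27)
5Q: (7, 27) + (13, 38). λ = (38 - 27)/(13 - 7) ≡ 11/6 mod 61. 6⁻¹ ≡ 51 (mod 61) since 6·51 = 306 ≡ 1, so λ ≡ 12.
  x = λ² - 7 - 13 = 144 - 20 ≡ 2; y = λ·(7 - 2) - 27 ≡ 33. → (2, 33)
6Q: (2, 33) + (13, 38). λ = (38 - 33)/(13 - 2) ≡ 5/11 mod 61. 11⁻¹ ≡ 50 (mod 61) since 11·50 = 550 ≡ 1, so λ ≡ 6.
  x = λ² - 2 - 13 = 36 - 15 ≡ 21; y = λ·(2 - 21) - 33 ≡ 36. → (21, 36)
7Q: (21, 36) + (13, 38). λ = (38 - 36)/(13 - 21) ≡ 2/53 mod 61. 53⁻¹ ≡ 38 (mod 61) since 53·38 = 2014 ≡ 1, so λ ≡ 15.
  x = λ² - 21 - 13 = 225 - 34 ≡ 8; y = λ·(21 - 8) - 36 ≡ 37. → (8, 37)
8Q: (8, 37) + (13, 38). λ = (38 - 37)/(13 - 8) ≡ 1/5 mod 61. 5⁻¹ ≡ 49 (mod 61) since 5·49 = 245 ≡ 1, so λ ≡ 49.
  x = λ² - 8 - 13 = 2401 - 21 ≡ 1; y = λ·(8 - 1) - 37 ≡ 1. → (1, 1)
9Q: (1, 1) + (13, 38). λ = (38 - 1)/(13 - 1) ≡ 37/12 mod 61. 12⁻¹ ≡ 56 (mod 61), so λ ≡ 59.
  x = λ² - 1 - 13 = 3481 - 14 ≡ 51; y = λ·(1 - 51) - 1 ≡ 38. → (51, 38)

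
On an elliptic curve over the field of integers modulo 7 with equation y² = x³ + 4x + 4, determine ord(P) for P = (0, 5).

10

2P: tangent at (0, 5): λ = (3·0² + 4)/(2·5) ≡ 4/3. 3⁻¹ ≡ 5 (mod 7), so λ ≡ 4·5 ≡ 6.
  x = λ² - 0 - 0 = 36 - 0 ≡ 1; y = λ·(0 - 1) - 5 ≡ 3. → (1, 3)
3P: (1, 3) + (0, 5). λ = (5 - 3)/(0 - 1) ≡ 2/6 mod 7. 6⁻¹ ≡ 6 (mod 7) since 6·6 = 36 ≡ 1, so λ ≡ 5.
  x = λ² - 1 - 0 = 25 - 1 ≡ 3; y = λ·(1 - 3) - 3 ≡ 1. → (3, 1)
4P: (3, 1) + (0, 5). λ = (5 - 1)/(0 - 3) ≡ 4/4 mod 7. 4⁻¹ ≡ 2 (mod 7), so λ ≡ 1.
  x = λ² - 3 - 0 = 1 - 3 ≡ 5; y = λ·(3 - 5) - 1 ≡ 4. → (5, 4)
5P: (5, 4) + (0, 5). λ = (5 - 4)/(0 - 5) ≡ 1/2 mod 7. 2⁻¹ ≡ 4 (mod 7), so λ ≡ 4.
  x = λ² - 5 - 0 = 16 - 5 ≡ 4; y = λ·(5 - 4) - 4 ≡ 0. → (4, 0)
6P: (4, 0) + (0, 5). λ = (5 - 0)/(0 - 4) ≡ 5/3 mod 7. 3⁻¹ ≡ 5 (mod 7), so λ ≡ 4.
  x = λ² - 4 - 0 = 16 - 4 ≡ 5; y = λ·(4 - 5) - 0 ≡ 3. → (5, 3)
7P: (5, 3) + (0, 5). λ = (5 - 3)/(0 - 5) ≡ 2/2 mod 7. 2⁻¹ ≡ 4 (mod 7), so λ ≡ 1.
  x = λ² - 5 - 0 = 1 - 5 ≡ 3; y = λ·(5 - 3) - 3 ≡ 6. → (3, 6)
8P: (3, 6) + (0, 5). λ = (5 - 6)/(0 - 3) ≡ 6/4 mod 7. 4⁻¹ ≡ 2 (mod 7), so λ ≡ 5.
  x = λ² - 3 - 0 = 25 - 3 ≡ 1; y = λ·(3 - 1) - 6 ≡ 4. → (1, 4)
9P: (1, 4) + (0, 5). λ = (5 - 4)/(0 - 1) ≡ 1/6 mod 7. 6⁻¹ ≡ 6 (mod 7) since 6·6 = 36 ≡ 1, so λ ≡ 6.
  x = λ² - 1 - 0 = 36 - 1 ≡ 0; y = λ·(1 - 0) - 4 ≡ 2. → (0, 2)
10P: (0, 2) + (0, 5): same x and y₁ ≡ -y₂, so the sum is O.
10P = O, so the order is 10.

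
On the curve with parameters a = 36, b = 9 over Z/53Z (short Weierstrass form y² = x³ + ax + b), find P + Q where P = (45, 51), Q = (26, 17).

(45, 51) + (26, 17). λ = (17 - 51)/(26 - 45) ≡ 19/34 mod 53. 34⁻¹ ≡ 39 (mod 53), so λ ≡ 52.
  x = λ² - 45 - 26 = 2704 - 71 ≡ 36; y = λ·(45 - 36) - 51 ≡ 46. → (36, 46)

(36, 46)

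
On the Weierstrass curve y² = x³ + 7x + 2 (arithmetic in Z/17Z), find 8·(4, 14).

Write Q = (4, 14).
Double-and-add on 8 = (1000)₂. Start with Q = (4, 14) for the leading 1-bit.
double: tangent at (4, 14): λ = (3·4² + 7)/(2·14) ≡ 4/11. 11⁻¹ ≡ 14 (mod 17), so λ ≡ 4·14 ≡ 5.
  x = λ² - 4 - 4 = 25 - 8 ≡ 0; y = λ·(4 - 0) - 14 ≡ 6. → (0, 6)
double: tangent at (0, 6): λ = (3·0² + 7)/(2·6) ≡ 7/12. 12⁻¹ ≡ 10 (mod 17), so λ ≡ 7·10 ≡ 2.
  x = λ² - 0 - 0 = 4 - 0 ≡ 4; y = λ·(0 - 4) - 6 ≡ 3. → (4, 3)
double: tangent at (4, 3): λ = (3·4² + 7)/(2·3) ≡ 4/6. 6⁻¹ ≡ 3 (mod 17), so λ ≡ 4·3 ≡ 12.
  x = λ² - 4 - 4 = 144 - 8 ≡ 0; y = λ·(4 - 0) - 3 ≡ 11. → (0, 11)

(0, 11)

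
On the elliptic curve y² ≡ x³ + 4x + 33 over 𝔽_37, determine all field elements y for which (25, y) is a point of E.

x³ + 4x + 33 = 15758 ≡ 33 (mod 37).
Square roots of 33 mod 37: 12 and 25 (since 12² = 144 ≡ 33).

12, 25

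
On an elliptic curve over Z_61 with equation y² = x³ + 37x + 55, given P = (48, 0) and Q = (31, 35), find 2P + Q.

(31, 35)

First 2P:
Repeated addition: build up to 2P.
2P: (48, 0) + (48, 0): same x and y₁ ≡ -y₂, so the sum is ∞.
2P = ∞.
Finally 2P + Q:
∞ + (31, 35) = (31, 35) (identity).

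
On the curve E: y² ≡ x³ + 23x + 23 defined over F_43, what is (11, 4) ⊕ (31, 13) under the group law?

(37, 23)

(11, 4) + (31, 13). λ = (13 - 4)/(31 - 11) ≡ 9/20 mod 43. 20⁻¹ ≡ 28 (mod 43), so λ ≡ 37.
  x = λ² - 11 - 31 = 1369 - 42 ≡ 37; y = λ·(11 - 37) - 4 ≡ 23. → (37, 23)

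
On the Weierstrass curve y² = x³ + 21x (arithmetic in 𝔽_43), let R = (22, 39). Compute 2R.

(15, 32)

tangent at (22, 39): λ = (3·22² + 21)/(2·39) ≡ 11/35. 35⁻¹ ≡ 16 (mod 43) since 35·16 = 560 ≡ 1, so λ ≡ 11·16 ≡ 4.
  x = λ² - 22 - 22 = 16 - 44 ≡ 15; y = λ·(22 - 15) - 39 ≡ 32. → (15, 32)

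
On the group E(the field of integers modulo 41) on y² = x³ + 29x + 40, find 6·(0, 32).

(15, 18)

Write G = (0, 32).
Double-and-add on 6 = (110)₂. Start with G = (0, 32) for the leading 1-bit.
double: tangent at (0, 32): λ = (3·0² + 29)/(2·32) ≡ 29/23. 23⁻¹ ≡ 25 (mod 41), so λ ≡ 29·25 ≡ 28.
  x = λ² - 0 - 0 = 784 - 0 ≡ 5; y = λ·(0 - 5) - 32 ≡ 33. → (5, 33)
add G: (5, 33) + (0, 32). λ = (32 - 33)/(0 - 5) ≡ 40/36 mod 41. 36⁻¹ ≡ 8 (mod 41) since 36·8 = 288 ≡ 1, so λ ≡ 33.
  x = λ² - 5 - 0 = 1089 - 5 ≡ 18; y = λ·(5 - 18) - 33 ≡ 30. → (18, 30)
double: tangent at (18, 30): λ = (3·18² + 29)/(2·30) ≡ 17/19. 19⁻¹ ≡ 13 (mod 41) since 19·13 = 247 ≡ 1, so λ ≡ 17·13 ≡ 16.
  x = λ² - 18 - 18 = 256 - 36 ≡ 15; y = λ·(18 - 15) - 30 ≡ 18. → (15, 18)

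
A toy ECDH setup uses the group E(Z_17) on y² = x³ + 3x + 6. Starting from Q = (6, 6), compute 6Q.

(12, 11)

Double-and-add on 6 = (110)₂. Start with Q = (6, 6) for the leading 1-bit.
double: tangent at (6, 6): λ = (3·6² + 3)/(2·6) ≡ 9/12. 12⁻¹ ≡ 10 (mod 17) since 12·10 = 120 ≡ 1, so λ ≡ 9·10 ≡ 5.
  x = λ² - 6 - 6 = 25 - 12 ≡ 13; y = λ·(6 - 13) - 6 ≡ 10. → (13, 10)
add Q: (13, 10) + (6, 6). λ = (6 - 10)/(6 - 13) ≡ 13/10 mod 17. 10⁻¹ ≡ 12 (mod 17), so λ ≡ 3.
  x = λ² - 13 - 6 = 9 - 19 ≡ 7; y = λ·(13 - 7) - 10 ≡ 8. → (7, 8)
double: tangent at (7, 8): λ = (3·7² + 3)/(2·8) ≡ 14/16. 16⁻¹ ≡ 16 (mod 17) since 16·16 = 256 ≡ 1, so λ ≡ 14·16 ≡ 3.
  x = λ² - 7 - 7 = 9 - 14 ≡ 12; y = λ·(7 - 12) - 8 ≡ 11. → (12, 11)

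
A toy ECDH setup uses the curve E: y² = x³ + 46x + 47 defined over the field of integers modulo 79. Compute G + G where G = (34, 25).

tangent at (34, 25): λ = (3·34² + 46)/(2·25) ≡ 38/50. 50⁻¹ ≡ 49 (mod 79), so λ ≡ 38·49 ≡ 45.
  x = λ² - 34 - 34 = 2025 - 68 ≡ 61; y = λ·(34 - 61) - 25 ≡ 24. → (61, 24)

(61, 24)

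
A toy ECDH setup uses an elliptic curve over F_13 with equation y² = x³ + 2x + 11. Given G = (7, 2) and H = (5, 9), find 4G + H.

(2, 7)

First 4G:
Double-and-add on 4 = (100)₂. Start with G = (7, 2) for the leading 1-bit.
double: tangent at (7, 2): λ = (3·7² + 2)/(2·2) ≡ 6/4. 4⁻¹ ≡ 10 (mod 13) since 4·10 = 40 ≡ 1, so λ ≡ 6·10 ≡ 8.
  x = λ² - 7 - 7 = 64 - 14 ≡ 11; y = λ·(7 - 11) - 2 ≡ 5. → (11, 5)
double: tangent at (11, 5): λ = (3·11² + 2)/(2·5) ≡ 1/10. 10⁻¹ ≡ 4 (mod 13), so λ ≡ 1·4 ≡ 4.
  x = λ² - 11 - 11 = 16 - 22 ≡ 7; y = λ·(11 - 7) - 5 ≡ 11. → (7, 11)
4G = (7, 11).
Finally 4G + H:
(7, 11) + (5, 9). λ = (9 - 11)/(5 - 7) ≡ 11/11 mod 13. 11⁻¹ ≡ 6 (mod 13) since 11·6 = 66 ≡ 1, so λ ≡ 1.
  x = λ² - 7 - 5 = 1 - 12 ≡ 2; y = λ·(7 - 2) - 11 ≡ 7. → (2, 7)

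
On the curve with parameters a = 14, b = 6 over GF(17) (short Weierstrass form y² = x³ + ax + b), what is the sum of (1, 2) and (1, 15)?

The two points share x = 1 and their y-coordinates satisfy 2 + 15 ≡ 0 (mod 17), so they are inverses. Their sum is 𝒪.

O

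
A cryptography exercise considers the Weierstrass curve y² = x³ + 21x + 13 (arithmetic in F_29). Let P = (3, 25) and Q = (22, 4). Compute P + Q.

(3, 25) + (22, 4). λ = (4 - 25)/(22 - 3) ≡ 8/19 mod 29. 19⁻¹ ≡ 26 (mod 29), so λ ≡ 5.
  x = λ² - 3 - 22 = 25 - 25 ≡ 0; y = λ·(3 - 0) - 25 ≡ 19. → (0, 19)

(0, 19)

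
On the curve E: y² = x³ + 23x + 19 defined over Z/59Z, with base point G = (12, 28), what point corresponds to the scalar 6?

(49, 21)

Double-and-add on 6 = (110)₂. Start with G = (12, 28) for the leading 1-bit.
double: tangent at (12, 28): λ = (3·12² + 23)/(2·28) ≡ 42/56. 56⁻¹ ≡ 39 (mod 59) since 56·39 = 2184 ≡ 1, so λ ≡ 42·39 ≡ 45.
  x = λ² - 12 - 12 = 2025 - 24 ≡ 54; y = λ·(12 - 54) - 28 ≡ 29. → (54, 29)
add G: (54, 29) + (12, 28). λ = (28 - 29)/(12 - 54) ≡ 58/17 mod 59. 17⁻¹ ≡ 7 (mod 59) since 17·7 = 119 ≡ 1, so λ ≡ 52.
  x = λ² - 54 - 12 = 2704 - 66 ≡ 42; y = λ·(54 - 42) - 29 ≡ 5. → (42, 5)
double: tangent at (42, 5): λ = (3·42² + 23)/(2·5) ≡ 5/10. 10⁻¹ ≡ 6 (mod 59), so λ ≡ 5·6 ≡ 30.
  x = λ² - 42 - 42 = 900 - 84 ≡ 49; y = λ·(42 - 49) - 5 ≡ 21. → (49, 21)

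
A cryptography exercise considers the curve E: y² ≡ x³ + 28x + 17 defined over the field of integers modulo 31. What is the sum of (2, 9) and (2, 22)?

O

The two points share x = 2 and their y-coordinates satisfy 9 + 22 ≡ 0 (mod 31), so they are inverses. Their sum is O.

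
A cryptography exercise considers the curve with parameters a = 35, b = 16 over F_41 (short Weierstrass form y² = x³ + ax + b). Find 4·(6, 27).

Write P = (6, 27).
Repeated addition: build up to 4P.
2P: tangent at (6, 27): λ = (3·6² + 35)/(2·27) ≡ 20/13. 13⁻¹ ≡ 19 (mod 41) since 13·19 = 247 ≡ 1, so λ ≡ 20·19 ≡ 11.
  x = λ² - 6 - 6 = 121 - 12 ≡ 27; y = λ·(6 - 27) - 27 ≡ 29. → (27, 29)
3P: (27, 29) + (6, 27). λ = (27 - 29)/(6 - 27) ≡ 39/20 mod 41. 20⁻¹ ≡ 39 (mod 41), so λ ≡ 4.
  x = λ² - 27 - 6 = 16 - 33 ≡ 24; y = λ·(27 - 24) - 29 ≡ 24. → (24, 24)
4P: (24, 24) + (6, 27). λ = (27 - 24)/(6 - 24) ≡ 3/23 mod 41. 23⁻¹ ≡ 25 (mod 41), so λ ≡ 34.
  x = λ² - 24 - 6 = 1156 - 30 ≡ 19; y = λ·(24 - 19) - 24 ≡ 23. → (19, 23)

(19, 23)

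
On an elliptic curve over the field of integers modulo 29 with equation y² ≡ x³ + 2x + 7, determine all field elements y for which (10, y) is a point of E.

x³ + 2x + 7 = 1027 ≡ 12 (mod 29).
12 is a non-residue mod 29; no y exists.

none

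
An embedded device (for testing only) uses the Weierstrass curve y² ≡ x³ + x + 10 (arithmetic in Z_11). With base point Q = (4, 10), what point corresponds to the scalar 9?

Repeated addition: build up to 9Q.
2Q: tangent at (4, 10): λ = (3·4² + 1)/(2·10) ≡ 5/9. 9⁻¹ ≡ 5 (mod 11) since 9·5 = 45 ≡ 1, so λ ≡ 5·5 ≡ 3.
  x = λ² - 4 - 4 = 9 - 8 ≡ 1; y = λ·(4 - 1) - 10 ≡ 10. → (1, 10)
3Q: (1, 10) + (4, 10). λ = (10 - 10)/(4 - 1) ≡ 0/3 mod 11. 3⁻¹ ≡ 4 (mod 11), so λ ≡ 0.
  x = λ² - 1 - 4 = 0 - 5 ≡ 6; y = λ·(1 - 6) - 10 ≡ 1. → (6, 1)
4Q: (6, 1) + (4, 10). λ = (10 - 1)/(4 - 6) ≡ 9/9 mod 11. 9⁻¹ ≡ 5 (mod 11) since 9·5 = 45 ≡ 1, so λ ≡ 1.
  x = λ² - 6 - 4 = 1 - 10 ≡ 2; y = λ·(6 - 2) - 1 ≡ 3. → (2, 3)
5Q: (2, 3) + (4, 10). λ = (10 - 3)/(4 - 2) ≡ 7/2 mod 11. 2⁻¹ ≡ 6 (mod 11) since 2·6 = 12 ≡ 1, so λ ≡ 9.
  x = λ² - 2 - 4 = 81 - 6 ≡ 9; y = λ·(2 - 9) - 3 ≡ 0. → (9, 0)
6Q: (9, 0) + (4, 10). λ = (10 - 0)/(4 - 9) ≡ 10/6 mod 11. 6⁻¹ ≡ 2 (mod 11), so λ ≡ 9.
  x = λ² - 9 - 4 = 81 - 13 ≡ 2; y = λ·(9 - 2) - 0 ≡ 8. → (2, 8)
7Q: (2, 8) + (4, 10). λ = (10 - 8)/(4 - 2) ≡ 2/2 mod 11. 2⁻¹ ≡ 6 (mod 11), so λ ≡ 1.
  x = λ² - 2 - 4 = 1 - 6 ≡ 6; y = λ·(2 - 6) - 8 ≡ 10. → (6, 10)
8Q: (6, 10) + (4, 10). λ = (10 - 10)/(4 - 6) ≡ 0/9 mod 11. 9⁻¹ ≡ 5 (mod 11) since 9·5 = 45 ≡ 1, so λ ≡ 0.
  x = λ² - 6 - 4 = 0 - 10 ≡ 1; y = λ·(6 - 1) - 10 ≡ 1. → (1, 1)
9Q: (1, 1) + (4, 10). λ = (10 - 1)/(4 - 1) ≡ 9/3 mod 11. 3⁻¹ ≡ 4 (mod 11), so λ ≡ 3.
  x = λ² - 1 - 4 = 9 - 5 ≡ 4; y = λ·(1 - 4) - 1 ≡ 1. → (4, 1)

(4, 1)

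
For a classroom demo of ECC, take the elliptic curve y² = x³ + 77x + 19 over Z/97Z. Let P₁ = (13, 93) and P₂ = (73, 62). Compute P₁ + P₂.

(13, 93) + (73, 62). λ = (62 - 93)/(73 - 13) ≡ 66/60 mod 97. 60⁻¹ ≡ 76 (mod 97), so λ ≡ 69.
  x = λ² - 13 - 73 = 4761 - 86 ≡ 19; y = λ·(13 - 19) - 93 ≡ 75. → (19, 75)

(19, 75)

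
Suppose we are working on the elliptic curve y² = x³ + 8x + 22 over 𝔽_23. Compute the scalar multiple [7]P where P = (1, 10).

Double-and-add on 7 = (111)₂. Start with P = (1, 10) for the leading 1-bit.
double: tangent at (1, 10): λ = (3·1² + 8)/(2·10) ≡ 11/20. 20⁻¹ ≡ 15 (mod 23) since 20·15 = 300 ≡ 1, so λ ≡ 11·15 ≡ 4.
  x = λ² - 1 - 1 = 16 - 2 ≡ 14; y = λ·(1 - 14) - 10 ≡ 7. → (14, 7)
add P: (14, 7) + (1, 10). λ = (10 - 7)/(1 - 14) ≡ 3/10 mod 23. 10⁻¹ ≡ 7 (mod 23), so λ ≡ 21.
  x = λ² - 14 - 1 = 441 - 15 ≡ 12; y = λ·(14 - 12) - 7 ≡ 12. → (12, 12)
double: tangent at (12, 12): λ = (3·12² + 8)/(2·12) ≡ 3/1. 1⁻¹ ≡ 1 (mod 23) since 1·1 = 1 ≡ 1, so λ ≡ 3·1 ≡ 3.
  x = λ² - 12 - 12 = 9 - 24 ≡ 8; y = λ·(12 - 8) - 12 ≡ 0. → (8, 0)
add P: (8, 0) + (1, 10). λ = (10 - 0)/(1 - 8) ≡ 10/16 mod 23. 16⁻¹ ≡ 13 (mod 23), so λ ≡ 15.
  x = λ² - 8 - 1 = 225 - 9 ≡ 9; y = λ·(8 - 9) - 0 ≡ 8. → (9, 8)

(9, 8)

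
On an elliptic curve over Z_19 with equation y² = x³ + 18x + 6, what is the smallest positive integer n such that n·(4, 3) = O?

2P: tangent at (4, 3): λ = (3·4² + 18)/(2·3) ≡ 9/6. 6⁻¹ ≡ 16 (mod 19), so λ ≡ 9·16 ≡ 11.
  x = λ² - 4 - 4 = 121 - 8 ≡ 18; y = λ·(4 - 18) - 3 ≡ 14. → (18, 14)
3P: (18, 14) + (4, 3). λ = (3 - 14)/(4 - 18) ≡ 8/5 mod 19. 5⁻¹ ≡ 4 (mod 19), so λ ≡ 13.
  x = λ² - 18 - 4 = 169 - 22 ≡ 14; y = λ·(18 - 14) - 14 ≡ 0. → (14, 0)
4P: (14, 0) + (4, 3). λ = (3 - 0)/(4 - 14) ≡ 3/9 mod 19. 9⁻¹ ≡ 17 (mod 19) since 9·17 = 153 ≡ 1, so λ ≡ 13.
  x = λ² - 14 - 4 = 169 - 18 ≡ 18; y = λ·(14 - 18) - 0 ≡ 5. → (18, 5)
5P: (18, 5) + (4, 3). λ = (3 - 5)/(4 - 18) ≡ 17/5 mod 19. 5⁻¹ ≡ 4 (mod 19) since 5·4 = 20 ≡ 1, so λ ≡ 11.
  x = λ² - 18 - 4 = 121 - 22 ≡ 4; y = λ·(18 - 4) - 5 ≡ 16. → (4, 16)
6P: (4, 16) + (4, 3): same x and y₁ ≡ -y₂, so the sum is O.
6P = O, so the order is 6.

6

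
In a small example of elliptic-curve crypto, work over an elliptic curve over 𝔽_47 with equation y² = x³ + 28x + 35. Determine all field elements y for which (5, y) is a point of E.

x³ + 28x + 35 = 300 ≡ 18 (mod 47).
Square roots of 18 mod 47: 21 and 26 (since 21² = 441 ≡ 18).

21, 26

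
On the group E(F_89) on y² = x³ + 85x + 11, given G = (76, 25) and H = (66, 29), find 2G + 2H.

First 2G:
Repeated addition: build up to 2G.
2G: tangent at (76, 25): λ = (3·76² + 85)/(2·25) ≡ 58/50. 50⁻¹ ≡ 73 (mod 89), so λ ≡ 58·73 ≡ 51.
  x = λ² - 76 - 76 = 2601 - 152 ≡ 46; y = λ·(76 - 46) - 25 ≡ 81. → (46, 81)
2G = (46, 81).
Next 2H:
Repeated addition: build up to 2H.
2H: tangent at (66, 29): λ = (3·66² + 85)/(2·29) ≡ 70/58. 58⁻¹ ≡ 66 (mod 89), so λ ≡ 70·66 ≡ 81.
  x = λ² - 66 - 66 = 6561 - 132 ≡ 21; y = λ·(66 - 21) - 29 ≡ 56. → (21, 56)
2H = (21, 56).
Finally 2G + 2H:
(46, 81) + (21, 56). λ = (56 - 81)/(21 - 46) ≡ 64/64 mod 89. 64⁻¹ ≡ 32 (mod 89) since 64·32 = 2048 ≡ 1, so λ ≡ 1.
  x = λ² - 46 - 21 = 1 - 67 ≡ 23; y = λ·(46 - 23) - 81 ≡ 31. → (23, 31)

(23, 31)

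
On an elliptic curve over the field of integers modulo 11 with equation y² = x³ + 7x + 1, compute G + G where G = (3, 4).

(10, 2)

tangent at (3, 4): λ = (3·3² + 7)/(2·4) ≡ 1/8. 8⁻¹ ≡ 7 (mod 11), so λ ≡ 1·7 ≡ 7.
  x = λ² - 3 - 3 = 49 - 6 ≡ 10; y = λ·(3 - 10) - 4 ≡ 2. → (10, 2)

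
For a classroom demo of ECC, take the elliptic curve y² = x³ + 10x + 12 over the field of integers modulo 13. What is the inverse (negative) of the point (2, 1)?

-(2, 1) = (2, -1 mod 13) = (2, 12).

(2, 12)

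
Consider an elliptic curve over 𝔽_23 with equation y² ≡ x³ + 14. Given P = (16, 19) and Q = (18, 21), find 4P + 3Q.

(15, 13)

First 4P:
Double-and-add on 4 = (100)₂. Start with P = (16, 19) for the leading 1-bit.
double: tangent at (16, 19): λ = (3·16² + 0)/(2·19) ≡ 9/15. 15⁻¹ ≡ 20 (mod 23) since 15·20 = 300 ≡ 1, so λ ≡ 9·20 ≡ 19.
  x = λ² - 16 - 16 = 361 - 32 ≡ 7; y = λ·(16 - 7) - 19 ≡ 14. → (7, 14)
double: tangent at (7, 14): λ = (3·7² + 0)/(2·14) ≡ 9/5. 5⁻¹ ≡ 14 (mod 23), so λ ≡ 9·14 ≡ 11.
  x = λ² - 7 - 7 = 121 - 14 ≡ 15; y = λ·(7 - 15) - 14 ≡ 13. → (15, 13)
4P = (15, 13).
Next 3Q:
Repeated addition: build up to 3Q.
2Q: tangent at (18, 21): λ = (3·18² + 0)/(2·21) ≡ 6/19. 19⁻¹ ≡ 17 (mod 23), so λ ≡ 6·17 ≡ 10.
  x = λ² - 18 - 18 = 100 - 36 ≡ 18; y = λ·(18 - 18) - 21 ≡ 2. → (18, 2)
3Q: (18, 2) + (18, 21): same x and y₁ ≡ -y₂, so the sum is 𝒪.
3Q = 𝒪.
Finally 4P + 3Q:
(15, 13) + 𝒪 = (15, 13) (identity).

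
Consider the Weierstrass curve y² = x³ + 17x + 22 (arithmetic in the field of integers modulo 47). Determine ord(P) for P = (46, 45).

2P: tangent at (46, 45): λ = (3·46² + 17)/(2·45) ≡ 20/43. 43⁻¹ ≡ 35 (mod 47) since 43·35 = 1505 ≡ 1, so λ ≡ 20·35 ≡ 42.
  x = λ² - 46 - 46 = 1764 - 92 ≡ 27; y = λ·(46 - 27) - 45 ≡ 1. → (27, 1)
3P: (27, 1) + (46, 45). λ = (45 - 1)/(46 - 27) ≡ 44/19 mod 47. 19⁻¹ ≡ 5 (mod 47), so λ ≡ 32.
  x = λ² - 27 - 46 = 1024 - 73 ≡ 11; y = λ·(27 - 11) - 1 ≡ 41. → (11, 41)
4P: (11, 41) + (46, 45). λ = (45 - 41)/(46 - 11) ≡ 4/35 mod 47. 35⁻¹ ≡ 43 (mod 47) since 35·43 = 1505 ≡ 1, so λ ≡ 31.
  x = λ² - 11 - 46 = 961 - 57 ≡ 11; y = λ·(11 - 11) - 41 ≡ 6. → (11, 6)
5P: (11, 6) + (46, 45). λ = (45 - 6)/(46 - 11) ≡ 39/35 mod 47. 35⁻¹ ≡ 43 (mod 47), so λ ≡ 32.
  x = λ² - 11 - 46 = 1024 - 57 ≡ 27; y = λ·(11 - 27) - 6 ≡ 46. → (27, 46)
6P: (27, 46) + (46, 45). λ = (45 - 46)/(46 - 27) ≡ 46/19 mod 47. 19⁻¹ ≡ 5 (mod 47), so λ ≡ 42.
  x = λ² - 27 - 46 = 1764 - 73 ≡ 46; y = λ·(27 - 46) - 46 ≡ 2. → (46, 2)
7P: (46, 2) + (46, 45): same x and y₁ ≡ -y₂, so the sum is the point at infinity.
7P = the point at infinity, so the order is 7.

7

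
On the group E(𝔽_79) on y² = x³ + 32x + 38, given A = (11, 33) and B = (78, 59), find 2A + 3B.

First 2A:
Repeated addition: build up to 2A.
2A: tangent at (11, 33): λ = (3·11² + 32)/(2·33) ≡ 0/66. 66⁻¹ ≡ 6 (mod 79) since 66·6 = 396 ≡ 1, so λ ≡ 0·6 ≡ 0.
  x = λ² - 11 - 11 = 0 - 22 ≡ 57; y = λ·(11 - 57) - 33 ≡ 46. → (57, 46)
2A = (57, 46).
Next 3B:
Repeated addition: build up to 3B.
2B: tangent at (78, 59): λ = (3·78² + 32)/(2·59) ≡ 35/39. 39⁻¹ ≡ 77 (mod 79) since 39·77 = 3003 ≡ 1, so λ ≡ 35·77 ≡ 9.
  x = λ² - 78 - 78 = 81 - 156 ≡ 4; y = λ·(78 - 4) - 59 ≡ 54. → (4, 54)
3B: (4, 54) + (78, 59). λ = (59 - 54)/(78 - 4) ≡ 5/74 mod 79. 74⁻¹ ≡ 63 (mod 79), so λ ≡ 78.
  x = λ² - 4 - 78 = 6084 - 82 ≡ 77; y = λ·(4 - 77) - 54 ≡ 19. → (77, 19)
3B = (77, 19).
Finally 2A + 3B:
(57, 46) + (77, 19). λ = (19 - 46)/(77 - 57) ≡ 52/20 mod 79. 20⁻¹ ≡ 4 (mod 79), so λ ≡ 50.
  x = λ² - 57 - 77 = 2500 - 134 ≡ 75; y = λ·(57 - 75) - 46 ≡ 2. → (75, 2)

(75, 2)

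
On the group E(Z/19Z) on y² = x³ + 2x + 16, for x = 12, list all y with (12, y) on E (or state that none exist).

1, 18

x³ + 2x + 16 = 1768 ≡ 1 (mod 19).
Square roots of 1 mod 19: 1 and 18 (since 1² = 1 ≡ 1).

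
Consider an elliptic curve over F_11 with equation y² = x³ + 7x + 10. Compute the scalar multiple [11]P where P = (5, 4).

Repeated addition: build up to 11P.
2P: tangent at (5, 4): λ = (3·5² + 7)/(2·4) ≡ 5/8. 8⁻¹ ≡ 7 (mod 11), so λ ≡ 5·7 ≡ 2.
  x = λ² - 5 - 5 = 4 - 10 ≡ 5; y = λ·(5 - 5) - 4 ≡ 7. → (5, 7)
3P: (5, 7) + (5, 4): same x and y₁ ≡ -y₂, so the sum is the point at infinity.
4P: the point at infinity + (5, 4) = (5, 4) (identity).
5P: tangent at (5, 4): λ = (3·5² + 7)/(2·4) ≡ 5/8. 8⁻¹ ≡ 7 (mod 11) since 8·7 = 56 ≡ 1, so λ ≡ 5·7 ≡ 2.
  x = λ² - 5 - 5 = 4 - 10 ≡ 5; y = λ·(5 - 5) - 4 ≡ 7. → (5, 7)
6P: (5, 7) + (5, 4): same x and y₁ ≡ -y₂, so the sum is the point at infinity.
7P: the point at infinity + (5, 4) = (5, 4) (identity).
8P: tangent at (5, 4): λ = (3·5² + 7)/(2·4) ≡ 5/8. 8⁻¹ ≡ 7 (mod 11), so λ ≡ 5·7 ≡ 2.
  x = λ² - 5 - 5 = 4 - 10 ≡ 5; y = λ·(5 - 5) - 4 ≡ 7. → (5, 7)
9P: (5, 7) + (5, 4): same x and y₁ ≡ -y₂, so the sum is the point at infinity.
10P: the point at infinity + (5, 4) = (5, 4) (identity).
11P: tangent at (5, 4): λ = (3·5² + 7)/(2·4) ≡ 5/8. 8⁻¹ ≡ 7 (mod 11), so λ ≡ 5·7 ≡ 2.
  x = λ² - 5 - 5 = 4 - 10 ≡ 5; y = λ·(5 - 5) - 4 ≡ 7. → (5, 7)

(5, 7)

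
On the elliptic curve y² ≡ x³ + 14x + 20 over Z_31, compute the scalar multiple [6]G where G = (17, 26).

(23, 27)

Repeated addition: build up to 6G.
2G: tangent at (17, 26): λ = (3·17² + 14)/(2·26) ≡ 13/21. 21⁻¹ ≡ 3 (mod 31), so λ ≡ 13·3 ≡ 8.
  x = λ² - 17 - 17 = 64 - 34 ≡ 30; y = λ·(17 - 30) - 26 ≡ 25. → (30, 25)
3G: (30, 25) + (17, 26). λ = (26 - 25)/(17 - 30) ≡ 1/18 mod 31. 18⁻¹ ≡ 19 (mod 31), so λ ≡ 19.
  x = λ² - 30 - 17 = 361 - 47 ≡ 4; y = λ·(30 - 4) - 25 ≡ 4. → (4, 4)
4G: (4, 4) + (17, 26). λ = (26 - 4)/(17 - 4) ≡ 22/13 mod 31. 13⁻¹ ≡ 12 (mod 31), so λ ≡ 16.
  x = λ² - 4 - 17 = 256 - 21 ≡ 18; y = λ·(4 - 18) - 4 ≡ 20. → (18, 20)
5G: (18, 20) + (17, 26). λ = (26 - 20)/(17 - 18) ≡ 6/30 mod 31. 30⁻¹ ≡ 30 (mod 31) since 30·30 = 900 ≡ 1, so λ ≡ 25.
  x = λ² - 18 - 17 = 625 - 35 ≡ 1; y = λ·(18 - 1) - 20 ≡ 2. → (1, 2)
6G: (1, 2) + (17, 26). λ = (26 - 2)/(17 - 1) ≡ 24/16 mod 31. 16⁻¹ ≡ 2 (mod 31), so λ ≡ 17.
  x = λ² - 1 - 17 = 289 - 18 ≡ 23; y = λ·(1 - 23) - 2 ≡ 27. → (23, 27)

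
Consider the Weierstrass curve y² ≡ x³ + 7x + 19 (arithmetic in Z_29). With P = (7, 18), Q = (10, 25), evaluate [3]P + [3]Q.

First 3P:
Repeated addition: build up to 3P.
2P: tangent at (7, 18): λ = (3·7² + 7)/(2·18) ≡ 9/7. 7⁻¹ ≡ 25 (mod 29), so λ ≡ 9·25 ≡ 22.
  x = λ² - 7 - 7 = 484 - 14 ≡ 6; y = λ·(7 - 6) - 18 ≡ 4. → (6, 4)
3P: (6, 4) + (7, 18). λ = (18 - 4)/(7 - 6) ≡ 14/1 mod 29. 1⁻¹ ≡ 1 (mod 29) since 1·1 = 1 ≡ 1, so λ ≡ 14.
  x = λ² - 6 - 7 = 196 - 13 ≡ 9; y = λ·(6 - 9) - 4 ≡ 12. → (9, 12)
3P = (9, 12).
Next 3Q:
Repeated addition: build up to 3Q.
2Q: tangent at (10, 25): λ = (3·10² + 7)/(2·25) ≡ 17/21. 21⁻¹ ≡ 18 (mod 29) since 21·18 = 378 ≡ 1, so λ ≡ 17·18 ≡ 16.
  x = λ² - 10 - 10 = 256 - 20 ≡ 4; y = λ·(10 - 4) - 25 ≡ 13. → (4, 13)
3Q: (4, 13) + (10, 25). λ = (25 - 13)/(10 - 4) ≡ 12/6 mod 29. 6⁻¹ ≡ 5 (mod 29) since 6·5 = 30 ≡ 1, so λ ≡ 2.
  x = λ² - 4 - 10 = 4 - 14 ≡ 19; y = λ·(4 - 19) - 13 ≡ 15. → (19, 15)
3Q = (19, 15).
Finally 3P + 3Q:
(9, 12) + (19, 15). λ = (15 - 12)/(19 - 9) ≡ 3/10 mod 29. 10⁻¹ ≡ 3 (mod 29), so λ ≡ 9.
  x = λ² - 9 - 19 = 81 - 28 ≡ 24; y = λ·(9 - 24) - 12 ≡ 27. → (24, 27)

(24, 27)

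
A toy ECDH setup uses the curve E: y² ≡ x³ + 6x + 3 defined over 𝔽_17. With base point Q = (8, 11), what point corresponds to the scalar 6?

(14, 14)

Repeated addition: build up to 6Q.
2Q: tangent at (8, 11): λ = (3·8² + 6)/(2·11) ≡ 11/5. 5⁻¹ ≡ 7 (mod 17) since 5·7 = 35 ≡ 1, so λ ≡ 11·7 ≡ 9.
  x = λ² - 8 - 8 = 81 - 16 ≡ 14; y = λ·(8 - 14) - 11 ≡ 3. → (14, 3)
3Q: (14, 3) + (8, 11). λ = (11 - 3)/(8 - 14) ≡ 8/11 mod 17. 11⁻¹ ≡ 14 (mod 17) since 11·14 = 154 ≡ 1, so λ ≡ 10.
  x = λ² - 14 - 8 = 100 - 22 ≡ 10; y = λ·(14 - 10) - 3 ≡ 3. → (10, 3)
4Q: (10, 3) + (8, 11). λ = (11 - 3)/(8 - 10) ≡ 8/15 mod 17. 15⁻¹ ≡ 8 (mod 17) since 15·8 = 120 ≡ 1, so λ ≡ 13.
  x = λ² - 10 - 8 = 169 - 18 ≡ 15; y = λ·(10 - 15) - 3 ≡ 0. → (15, 0)
5Q: (15, 0) + (8, 11). λ = (11 - 0)/(8 - 15) ≡ 11/10 mod 17. 10⁻¹ ≡ 12 (mod 17) since 10·12 = 120 ≡ 1, so λ ≡ 13.
  x = λ² - 15 - 8 = 169 - 23 ≡ 10; y = λ·(15 - 10) - 0 ≡ 14. → (10, 14)
6Q: (10, 14) + (8, 11). λ = (11 - 14)/(8 - 10) ≡ 14/15 mod 17. 15⁻¹ ≡ 8 (mod 17), so λ ≡ 10.
  x = λ² - 10 - 8 = 100 - 18 ≡ 14; y = λ·(10 - 14) - 14 ≡ 14. → (14, 14)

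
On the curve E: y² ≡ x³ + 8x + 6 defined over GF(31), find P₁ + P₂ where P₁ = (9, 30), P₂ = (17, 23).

(14, 17)

(9, 30) + (17, 23). λ = (23 - 30)/(17 - 9) ≡ 24/8 mod 31. 8⁻¹ ≡ 4 (mod 31), so λ ≡ 3.
  x = λ² - 9 - 17 = 9 - 26 ≡ 14; y = λ·(9 - 14) - 30 ≡ 17. → (14, 17)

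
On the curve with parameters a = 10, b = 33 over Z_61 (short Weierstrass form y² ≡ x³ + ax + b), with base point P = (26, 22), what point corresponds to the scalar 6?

(16, 43)

Repeated addition: build up to 6P.
2P: tangent at (26, 22): λ = (3·26² + 10)/(2·22) ≡ 25/44. 44⁻¹ ≡ 43 (mod 61), so λ ≡ 25·43 ≡ 38.
  x = λ² - 26 - 26 = 1444 - 52 ≡ 50; y = λ·(26 - 50) - 22 ≡ 42. → (50, 42)
3P: (50, 42) + (26, 22). λ = (22 - 42)/(26 - 50) ≡ 41/37 mod 61. 37⁻¹ ≡ 33 (mod 61), so λ ≡ 11.
  x = λ² - 50 - 26 = 121 - 76 ≡ 45; y = λ·(50 - 45) - 42 ≡ 13. → (45, 13)
4P: (45, 13) + (26, 22). λ = (22 - 13)/(26 - 45) ≡ 9/42 mod 61. 42⁻¹ ≡ 16 (mod 61), so λ ≡ 22.
  x = λ² - 45 - 26 = 484 - 71 ≡ 47; y = λ·(45 - 47) - 13 ≡ 4. → (47, 4)
5P: (47, 4) + (26, 22). λ = (22 - 4)/(26 - 47) ≡ 18/40 mod 61. 40⁻¹ ≡ 29 (mod 61), so λ ≡ 34.
  x = λ² - 47 - 26 = 1156 - 73 ≡ 46; y = λ·(47 - 46) - 4 ≡ 30. → (46, 30)
6P: (46, 30) + (26, 22). λ = (22 - 30)/(26 - 46) ≡ 53/41 mod 61. 41⁻¹ ≡ 3 (mod 61), so λ ≡ 37.
  x = λ² - 46 - 26 = 1369 - 72 ≡ 16; y = λ·(46 - 16) - 30 ≡ 43. → (16, 43)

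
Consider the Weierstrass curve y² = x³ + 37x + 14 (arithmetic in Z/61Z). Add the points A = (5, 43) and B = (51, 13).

(5, 43) + (51, 13). λ = (13 - 43)/(51 - 5) ≡ 31/46 mod 61. 46⁻¹ ≡ 4 (mod 61) since 46·4 = 184 ≡ 1, so λ ≡ 2.
  x = λ² - 5 - 51 = 4 - 56 ≡ 9; y = λ·(5 - 9) - 43 ≡ 10. → (9, 10)

(9, 10)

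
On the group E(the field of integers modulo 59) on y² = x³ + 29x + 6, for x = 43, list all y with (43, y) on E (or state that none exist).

x³ + 29x + 6 = 80760 ≡ 48 (mod 59).
Square roots of 48 mod 59: 15 and 44 (since 15² = 225 ≡ 48).

15, 44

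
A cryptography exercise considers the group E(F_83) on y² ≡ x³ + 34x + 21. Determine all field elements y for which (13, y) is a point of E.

2, 81

x³ + 34x + 21 = 2660 ≡ 4 (mod 83).
Square roots of 4 mod 83: 2 and 81 (since 2² = 4 ≡ 4).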